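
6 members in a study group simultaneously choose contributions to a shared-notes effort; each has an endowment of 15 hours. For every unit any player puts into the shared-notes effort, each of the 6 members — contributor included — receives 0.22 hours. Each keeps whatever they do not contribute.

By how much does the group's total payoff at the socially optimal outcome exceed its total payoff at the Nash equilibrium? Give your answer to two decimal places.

28.80 hours

The private return per contributed unit is 0.22 < 1, so contributing 0 is dominant for every player. At the Nash equilibrium everyone keeps their 15, and the group total is 6 × 15 = 90.
Each contributed unit returns 1.320 to the group as a whole (0.22 to each of 6 players), which exceeds 1, so the social optimum is full contribution: group total = 1.320 × 90 = 118.80.
Efficiency loss = 118.80 − 90 = 28.80.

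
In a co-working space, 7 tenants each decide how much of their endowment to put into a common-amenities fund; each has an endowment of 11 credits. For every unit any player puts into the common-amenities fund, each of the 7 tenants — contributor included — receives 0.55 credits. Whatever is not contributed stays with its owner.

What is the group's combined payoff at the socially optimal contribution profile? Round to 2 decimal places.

296.45 credits

Each contributed unit returns 3.850 to the group as a whole (0.55 to each of 7 players), which exceeds 1, so the social optimum is full contribution: group total = 3.850 × 77 = 296.45.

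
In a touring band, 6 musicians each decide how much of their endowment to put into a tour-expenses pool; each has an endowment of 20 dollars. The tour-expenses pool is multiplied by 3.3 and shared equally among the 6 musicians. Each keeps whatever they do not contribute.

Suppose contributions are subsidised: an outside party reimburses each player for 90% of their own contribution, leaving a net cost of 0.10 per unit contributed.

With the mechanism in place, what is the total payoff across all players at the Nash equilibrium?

504.00 dollars

With the mechanism, a contributed unit returns (3.3/6) / 0.10 = 5.5000 per unit of net cost to the contributor — now above 1 — so contributing fully is weakly dominant for every player.
So the Nash equilibrium is full contribution by all 6; the group earns 6 × (20 × 0.90 + 3.3 × 20) = 504.00.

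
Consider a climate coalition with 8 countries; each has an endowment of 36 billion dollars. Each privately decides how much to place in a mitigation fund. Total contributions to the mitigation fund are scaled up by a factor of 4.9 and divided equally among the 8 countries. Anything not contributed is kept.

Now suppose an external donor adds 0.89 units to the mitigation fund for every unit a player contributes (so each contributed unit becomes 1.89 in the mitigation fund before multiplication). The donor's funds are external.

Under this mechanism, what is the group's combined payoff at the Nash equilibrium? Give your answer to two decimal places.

With the mechanism, a contributed unit returns 4.9 × 1.89 / 8 = 1.1576 per unit of net cost to the contributor — now above 1 — so contributing fully is weakly dominant for every player.
At the Nash equilibrium everyone contributes 36. Group total payoff = 4.9 × 1.89 × 288 = 2667.17.

2667.17 billion dollars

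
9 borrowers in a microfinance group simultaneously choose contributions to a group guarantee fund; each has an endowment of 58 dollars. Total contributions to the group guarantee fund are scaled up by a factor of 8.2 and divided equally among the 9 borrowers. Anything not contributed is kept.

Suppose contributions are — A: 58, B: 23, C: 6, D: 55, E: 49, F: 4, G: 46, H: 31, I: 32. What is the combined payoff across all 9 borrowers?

2710.80 dollars

Total contributed: 58 + 23 + 6 + 55 + 49 + 4 + 46 + 31 + 32 = 304; total kept: 9 × 58 − 304 = 218.
The group guarantee fund pays out 8.2 × 304 = 2492.80 in aggregate.
Group total = 218 + 2492.80 = 2710.80.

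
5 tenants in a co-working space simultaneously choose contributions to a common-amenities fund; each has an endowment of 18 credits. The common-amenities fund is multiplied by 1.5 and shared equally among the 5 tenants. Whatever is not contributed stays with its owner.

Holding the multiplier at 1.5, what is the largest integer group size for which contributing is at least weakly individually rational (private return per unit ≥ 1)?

1

Private return per unit is 1.5/(group size), which is ≥ 1 whenever the group size is ≤ 1.5.
The largest such integer is 1.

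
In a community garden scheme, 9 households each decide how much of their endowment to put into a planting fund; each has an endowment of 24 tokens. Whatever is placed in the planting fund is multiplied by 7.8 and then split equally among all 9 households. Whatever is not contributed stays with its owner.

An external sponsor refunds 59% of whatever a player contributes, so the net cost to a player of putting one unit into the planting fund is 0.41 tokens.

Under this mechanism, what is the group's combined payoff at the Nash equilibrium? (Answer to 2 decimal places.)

With the mechanism, a contributed unit returns (7.8/9) / 0.41 = 2.1138 per unit of net cost to the contributor — now above 1 — so contributing fully is weakly dominant for every player.
So the Nash equilibrium is full contribution by all 9; the group earns 9 × (24 × 0.59 + 7.8 × 24) = 1812.24.

1812.24 tokens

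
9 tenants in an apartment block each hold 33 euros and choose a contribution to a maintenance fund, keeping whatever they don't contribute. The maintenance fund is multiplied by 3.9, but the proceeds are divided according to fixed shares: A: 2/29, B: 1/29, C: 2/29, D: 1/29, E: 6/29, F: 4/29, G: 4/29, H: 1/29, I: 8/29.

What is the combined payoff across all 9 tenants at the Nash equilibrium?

Player j's private return per contributed unit is 3.9 × (j's share). Contributing is weakly dominant for j when that share is at least 1/3.9 = 0.2564, and contributing 0 is dominant otherwise.
I alone (share 8/29) is above the threshold, contributing 33; the remaining 8 contribute 0. Total contributed: 33.
The maintenance fund pays out 3.9 × 33 = 128.70 in total (split across the unequal shares, but the aggregate is all that matters for the group sum).
The 8 free-riders keep 33 each, adding 264. Group total = 264 + 128.70 = 392.70.

392.70 euros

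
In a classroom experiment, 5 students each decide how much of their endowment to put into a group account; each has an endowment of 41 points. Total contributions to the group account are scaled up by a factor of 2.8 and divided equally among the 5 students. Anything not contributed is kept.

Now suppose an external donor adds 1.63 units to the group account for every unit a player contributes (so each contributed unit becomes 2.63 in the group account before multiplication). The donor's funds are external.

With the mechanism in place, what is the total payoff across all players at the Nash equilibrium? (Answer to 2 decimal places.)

1509.62 points

With the mechanism, a contributed unit returns 2.8 × 2.63 / 5 = 1.4728 per unit of net cost to the contributor — now above 1 — so contributing fully is weakly dominant for every player.
At the Nash equilibrium everyone contributes 41. Group total payoff = 2.8 × 2.63 × 205 = 1509.62.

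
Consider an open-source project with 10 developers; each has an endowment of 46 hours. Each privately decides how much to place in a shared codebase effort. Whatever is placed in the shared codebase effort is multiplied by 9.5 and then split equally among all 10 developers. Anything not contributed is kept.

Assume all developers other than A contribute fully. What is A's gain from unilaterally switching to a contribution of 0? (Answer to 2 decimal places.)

Switching from a contribution of 46 to 0 lets A keep an extra 46 hours, but lowers the shared codebase effort by 46, which costs A their own share of that drop: 9.5/10 × 46 = 43.70.
Net gain = 46 − 43.70 = 2.30. The private return per contributed unit (0.9500) is below 1, so free-riding is indeed the best response regardless of what the others do.

2.30 hours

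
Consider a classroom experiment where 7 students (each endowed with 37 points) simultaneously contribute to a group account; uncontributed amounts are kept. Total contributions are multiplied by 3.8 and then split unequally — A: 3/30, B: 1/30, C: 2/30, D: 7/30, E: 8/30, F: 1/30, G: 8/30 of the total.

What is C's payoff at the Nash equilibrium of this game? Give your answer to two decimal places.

For player j, contributing a unit is worthwhile iff 3.8 × (j's share) ≥ 1, i.e. iff j's share is at least 0.2632.
E and G are above the threshold, contributing 37 each; the remaining 5 contribute 0. Total contributed: 74.
C keeps 37 and receives 3.8 × 74 × 2/30 = 18.75 from the group account, for a payoff of 55.75.

55.75 points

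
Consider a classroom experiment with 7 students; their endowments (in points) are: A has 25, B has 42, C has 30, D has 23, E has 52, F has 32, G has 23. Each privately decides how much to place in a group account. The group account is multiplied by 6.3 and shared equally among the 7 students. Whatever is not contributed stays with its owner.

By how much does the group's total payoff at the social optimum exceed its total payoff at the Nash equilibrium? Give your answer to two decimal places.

The private return per contributed unit is 6.3/7 = 0.9000 < 1 for every player regardless of endowment, so the Nash equilibrium is zero contribution and the group total is Σ E_j = 25 + 42 + 30 + 23 + 52 + 32 + 23 = 227.
Each contributed unit returns 6.300 to the group, so the social optimum is full contribution by everyone: group total = 6.300 × 227 = 1430.10.
Efficiency loss = (6.300 − 1) × 227 = 1203.10.

1203.10 points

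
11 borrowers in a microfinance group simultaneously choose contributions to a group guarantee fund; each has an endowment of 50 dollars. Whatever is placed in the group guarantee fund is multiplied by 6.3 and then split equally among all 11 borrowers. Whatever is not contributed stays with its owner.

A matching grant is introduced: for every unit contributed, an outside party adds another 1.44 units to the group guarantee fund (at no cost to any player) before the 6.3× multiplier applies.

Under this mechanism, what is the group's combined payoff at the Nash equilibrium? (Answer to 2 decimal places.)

8454.60 dollars

With the mechanism, a contributed unit returns 6.3 × 2.44 / 11 = 1.3975 per unit of net cost to the contributor — now above 1 — so contributing fully is weakly dominant for every player.
At the Nash equilibrium everyone contributes 50. Group total payoff = 6.3 × 2.44 × 550 = 8454.60.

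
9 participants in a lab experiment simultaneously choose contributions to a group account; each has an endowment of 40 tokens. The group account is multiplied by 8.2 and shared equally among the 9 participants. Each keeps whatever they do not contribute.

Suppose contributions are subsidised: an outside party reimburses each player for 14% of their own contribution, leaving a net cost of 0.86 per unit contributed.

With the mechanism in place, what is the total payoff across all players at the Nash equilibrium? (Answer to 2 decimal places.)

3002.40 tokens

The effective private return per unit is now (8.2/9) / 0.86 = 1.0594 > 1, so every player's dominant strategy flips to full contribution.
At the Nash equilibrium everyone contributes 40. Group total payoff = 9 × (40 × 0.14 + 8.2 × 40) = 3002.40.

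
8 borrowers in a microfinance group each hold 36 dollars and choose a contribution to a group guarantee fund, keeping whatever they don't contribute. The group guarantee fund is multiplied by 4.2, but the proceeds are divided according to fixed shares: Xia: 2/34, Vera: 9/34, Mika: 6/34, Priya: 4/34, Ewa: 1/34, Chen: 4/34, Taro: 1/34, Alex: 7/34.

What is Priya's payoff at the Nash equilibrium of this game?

For player j, contributing a unit is worthwhile iff 4.2 × (j's share) ≥ 1, i.e. iff j's share is at least 0.2381.
Only Vera (9/34) clears that bar, contributing 36; the remaining 7 contribute 0. Total contributed: 36.
Priya keeps 36 and receives 4.2 × 36 × 4/34 = 17.79 from the group guarantee fund, for a payoff of 53.79.

53.79 dollars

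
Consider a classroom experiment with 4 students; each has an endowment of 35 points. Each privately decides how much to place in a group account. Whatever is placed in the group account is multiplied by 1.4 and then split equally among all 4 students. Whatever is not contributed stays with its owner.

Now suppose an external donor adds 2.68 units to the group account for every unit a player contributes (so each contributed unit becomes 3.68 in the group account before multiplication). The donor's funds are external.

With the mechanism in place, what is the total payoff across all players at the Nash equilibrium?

721.28 points

Under the mechanism each unit contributed yields 1.4 × 3.68 / 4 = 1.2880 back to its contributor per unit of net cost, which exceeds 1, making full contribution the dominant choice for everyone.
So the Nash equilibrium is full contribution by all 4; the group earns 1.4 × 3.68 × 140 = 721.28.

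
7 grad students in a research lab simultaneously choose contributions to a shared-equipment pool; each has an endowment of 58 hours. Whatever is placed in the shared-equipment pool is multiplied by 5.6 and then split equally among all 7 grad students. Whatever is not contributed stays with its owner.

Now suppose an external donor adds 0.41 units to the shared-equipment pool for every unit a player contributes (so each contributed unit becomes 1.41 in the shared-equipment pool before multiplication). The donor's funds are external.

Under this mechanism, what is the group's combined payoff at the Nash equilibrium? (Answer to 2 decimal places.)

Under the mechanism each unit contributed yields 5.6 × 1.41 / 7 = 1.1280 back to its contributor per unit of net cost, which exceeds 1, making full contribution the dominant choice for everyone.
At the Nash equilibrium everyone contributes 58. Group total payoff = 5.6 × 1.41 × 406 = 3205.78.

3205.78 hours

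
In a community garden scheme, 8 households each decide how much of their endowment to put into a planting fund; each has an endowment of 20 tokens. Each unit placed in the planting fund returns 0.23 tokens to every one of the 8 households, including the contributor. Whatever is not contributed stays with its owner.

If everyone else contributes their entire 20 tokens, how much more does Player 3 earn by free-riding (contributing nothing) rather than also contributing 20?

Switching from a contribution of 20 to 0 lets Player 3 keep an extra 20 tokens, but lowers the planting fund by 20, which costs Player 3 their own share of that drop: 0.23 × 20 = 4.60.
Net gain = 20 − 4.60 = 15.40. The private return per contributed unit (0.23) is below 1, so free-riding is indeed the best response regardless of what the others do.

15.40 tokens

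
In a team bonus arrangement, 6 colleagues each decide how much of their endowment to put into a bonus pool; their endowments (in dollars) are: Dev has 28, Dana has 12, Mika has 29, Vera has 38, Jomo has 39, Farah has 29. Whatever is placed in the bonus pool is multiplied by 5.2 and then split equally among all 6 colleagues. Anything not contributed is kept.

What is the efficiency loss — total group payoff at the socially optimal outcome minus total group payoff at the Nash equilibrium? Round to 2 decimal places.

The private return per contributed unit is 5.2/6 = 0.8667 < 1 for every player regardless of endowment, so the Nash equilibrium is zero contribution and the group total is Σ E_j = 28 + 12 + 29 + 38 + 39 + 29 = 175.
Each contributed unit returns 5.200 to the group, so the social optimum is full contribution by everyone: group total = 5.200 × 175 = 910.00.
Efficiency loss = (5.200 − 1) × 175 = 735.00.

735.00 dollars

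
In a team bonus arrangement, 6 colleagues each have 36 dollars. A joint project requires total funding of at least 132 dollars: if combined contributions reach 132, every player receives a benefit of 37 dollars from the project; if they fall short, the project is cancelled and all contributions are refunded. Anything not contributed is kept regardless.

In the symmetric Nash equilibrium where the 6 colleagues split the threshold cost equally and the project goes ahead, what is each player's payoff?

51 dollars

Equal share of the threshold: 132/6 = 22.
At this profile no one gains by cutting their contribution: any cut drops the total below 132, the project is cancelled, contributions are refunded, and the deviator ends with 36, which is less than 36 − 22 + 37 = 51. Contributing more than 22 just wastes the excess. So contributing exactly 22 is a best response.
Each player's payoff: 36 − 22 + 37 = 51.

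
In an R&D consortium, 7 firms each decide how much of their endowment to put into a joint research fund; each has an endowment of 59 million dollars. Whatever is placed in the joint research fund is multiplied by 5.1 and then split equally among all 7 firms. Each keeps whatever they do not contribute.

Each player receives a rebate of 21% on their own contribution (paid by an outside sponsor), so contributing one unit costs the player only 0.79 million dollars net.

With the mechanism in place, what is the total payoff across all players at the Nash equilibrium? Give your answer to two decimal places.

With the mechanism, a contributed unit returns (5.1/7) / 0.79 = 0.9222 per unit of net cost — still below 1 — so contributing 0 remains dominant for every player.
Everyone keeps their endowment and the group total is 7 × 59 = 413.

413.00 million dollars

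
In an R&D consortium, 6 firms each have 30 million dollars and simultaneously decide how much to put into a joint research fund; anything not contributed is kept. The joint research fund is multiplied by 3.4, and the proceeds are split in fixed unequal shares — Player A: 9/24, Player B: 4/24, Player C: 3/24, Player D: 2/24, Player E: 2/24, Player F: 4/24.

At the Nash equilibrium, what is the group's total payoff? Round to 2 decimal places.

Each unit j contributes comes back to j as 3.4 × (j's share), so j prefers to contribute only if that share exceeds 1/3.4 = 0.2941; otherwise keeping the unit dominates.
Player A alone (share 9/24) is above the threshold, contributing 30; the remaining 5 contribute 0. Total contributed: 30.
The joint research fund pays out 3.4 × 30 = 102.00 in total (split across the unequal shares, but the aggregate is all that matters for the group sum).
The 5 free-riders keep 30 each, adding 150. Group total = 150 + 102.00 = 252.00.

252.00 million dollars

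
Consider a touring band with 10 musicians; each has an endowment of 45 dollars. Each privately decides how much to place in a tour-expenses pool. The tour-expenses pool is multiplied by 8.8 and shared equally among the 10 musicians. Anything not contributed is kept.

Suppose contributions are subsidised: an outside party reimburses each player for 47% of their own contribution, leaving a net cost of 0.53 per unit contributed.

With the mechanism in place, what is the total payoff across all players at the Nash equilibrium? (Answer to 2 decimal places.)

4171.50 dollars

Under the mechanism each unit contributed yields (8.8/10) / 0.53 = 1.6604 back to its contributor per unit of net cost, which exceeds 1, making full contribution the dominant choice for everyone.
At the Nash equilibrium everyone contributes 45. Group total payoff = 10 × (45 × 0.47 + 8.8 × 45) = 4171.50.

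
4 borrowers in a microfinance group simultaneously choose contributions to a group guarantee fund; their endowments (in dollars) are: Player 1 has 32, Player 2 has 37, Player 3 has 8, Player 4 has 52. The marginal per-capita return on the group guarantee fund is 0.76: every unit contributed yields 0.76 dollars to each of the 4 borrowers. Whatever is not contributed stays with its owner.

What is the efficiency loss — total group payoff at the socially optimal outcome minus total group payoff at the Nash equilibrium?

The private return per contributed unit is 0.76 < 1 for everyone, so the Nash equilibrium is zero contribution and the group total is Σ E_j = 32 + 37 + 8 + 52 = 129.
Each contributed unit returns 3.040 to the group, so the social optimum is full contribution by everyone: group total = 3.040 × 129 = 392.16.
Efficiency loss = (3.040 − 1) × 129 = 263.16.

263.16 dollars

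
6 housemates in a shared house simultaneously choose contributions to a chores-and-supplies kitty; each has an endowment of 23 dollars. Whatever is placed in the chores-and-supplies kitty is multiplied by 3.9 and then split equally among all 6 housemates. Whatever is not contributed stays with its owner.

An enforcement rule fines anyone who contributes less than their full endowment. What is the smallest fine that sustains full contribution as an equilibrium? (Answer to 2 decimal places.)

8.05 dollars

Given the others contribute fully, the best deviation is to contribute 0 (any partial contribution still incurs the fine and gives up units whose private return 0.6500 is below 1).
Deviating from 23 to 0 saves 23 dollars but forfeits the deviator's share of the drop in the chores-and-supplies kitty: 3.9/6 × 23 = 14.95.
So the deviation gain is 23 − 14.95 = 8.05, and the fine must be at least 8.05 dollars to wipe it out.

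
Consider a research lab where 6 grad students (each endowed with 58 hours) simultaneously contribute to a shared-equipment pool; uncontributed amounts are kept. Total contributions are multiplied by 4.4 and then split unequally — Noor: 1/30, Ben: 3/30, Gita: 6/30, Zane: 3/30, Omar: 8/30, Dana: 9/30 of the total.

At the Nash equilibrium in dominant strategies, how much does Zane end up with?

A player with share s gets back 4.4·s per unit contributed, so full contribution is dominant for anyone with s > 1/4.4 = 0.2273 and zero contribution is dominant for anyone below.
Omar and Dana clear that bar, contributing 58 each; the remaining 4 contribute 0. Total contributed: 116.
Zane keeps 58 and receives 4.4 × 116 × 3/30 = 51.04 from the shared-equipment pool, for a payoff of 109.04.

109.04 hours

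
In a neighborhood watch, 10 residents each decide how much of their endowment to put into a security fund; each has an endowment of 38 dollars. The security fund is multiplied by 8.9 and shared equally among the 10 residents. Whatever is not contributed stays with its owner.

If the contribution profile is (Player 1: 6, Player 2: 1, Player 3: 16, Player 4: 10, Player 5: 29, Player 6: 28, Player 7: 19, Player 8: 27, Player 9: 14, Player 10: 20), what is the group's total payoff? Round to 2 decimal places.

Total contributed: 6 + 1 + 16 + 10 + 29 + 28 + 19 + 27 + 14 + 20 = 170; total kept: 10 × 38 − 170 = 210.
The security fund pays out 8.9 × 170 = 1513.00 in aggregate.
Group total = 210 + 1513.00 = 1723.00.

1723.00 dollars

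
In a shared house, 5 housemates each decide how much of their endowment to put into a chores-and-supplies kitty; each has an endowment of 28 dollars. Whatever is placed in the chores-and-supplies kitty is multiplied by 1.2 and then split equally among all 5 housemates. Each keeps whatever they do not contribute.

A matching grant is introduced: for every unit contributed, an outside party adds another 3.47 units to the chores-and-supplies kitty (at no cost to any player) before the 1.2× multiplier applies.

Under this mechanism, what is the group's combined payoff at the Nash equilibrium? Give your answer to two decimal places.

750.96 dollars

With the mechanism, a contributed unit returns 1.2 × 4.47 / 5 = 1.0728 per unit of net cost to the contributor — now above 1 — so contributing fully is weakly dominant for every player.
So the Nash equilibrium is full contribution by all 5; the group earns 1.2 × 4.47 × 140 = 750.96.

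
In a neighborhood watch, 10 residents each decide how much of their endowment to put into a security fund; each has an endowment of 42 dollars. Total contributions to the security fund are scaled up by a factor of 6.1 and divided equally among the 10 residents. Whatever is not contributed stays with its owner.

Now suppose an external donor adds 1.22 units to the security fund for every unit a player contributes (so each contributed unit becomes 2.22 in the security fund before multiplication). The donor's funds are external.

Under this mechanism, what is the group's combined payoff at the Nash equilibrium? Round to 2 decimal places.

With the mechanism, a contributed unit returns 6.1 × 2.22 / 10 = 1.3542 per unit of net cost to the contributor — now above 1 — so contributing fully is weakly dominant for every player.
So the Nash equilibrium is full contribution by all 10; the group earns 6.1 × 2.22 × 420 = 5687.64.

5687.64 dollars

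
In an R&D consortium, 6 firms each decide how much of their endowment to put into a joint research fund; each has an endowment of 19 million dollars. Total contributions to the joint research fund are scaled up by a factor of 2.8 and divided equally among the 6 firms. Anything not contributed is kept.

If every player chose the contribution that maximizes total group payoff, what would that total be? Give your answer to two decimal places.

Each contributed unit returns 2.800 to the group as a whole (0.4667 to each of 6 players), which exceeds 1, so the social optimum is full contribution: group total = 2.800 × 114 = 319.20.

319.20 million dollars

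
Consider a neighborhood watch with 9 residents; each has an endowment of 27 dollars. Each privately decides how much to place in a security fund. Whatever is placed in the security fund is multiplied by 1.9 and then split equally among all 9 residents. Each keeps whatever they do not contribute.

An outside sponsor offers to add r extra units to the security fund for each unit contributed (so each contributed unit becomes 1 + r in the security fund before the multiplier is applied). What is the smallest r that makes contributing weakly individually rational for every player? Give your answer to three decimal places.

With matching at rate r, one contributed unit becomes (1 + r) in the security fund and returns 1.9 × (1 + r) / 9 to the contributor.
Setting this equal to 1: 1 + r = 9/1.9 = 4.7368.
So the minimum matching rate is r = 4.7368 − 1 = 3.737.

3.737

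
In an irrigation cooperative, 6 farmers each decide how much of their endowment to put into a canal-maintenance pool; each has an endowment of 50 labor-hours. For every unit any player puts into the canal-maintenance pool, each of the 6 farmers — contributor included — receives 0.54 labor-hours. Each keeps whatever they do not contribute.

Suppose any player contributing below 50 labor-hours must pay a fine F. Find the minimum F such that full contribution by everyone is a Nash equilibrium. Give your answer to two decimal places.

23.00 labor-hours

Given the others contribute fully, the best deviation is to contribute 0 (any partial contribution still incurs the fine and gives up units whose private return 0.54 is below 1).
Deviating from 50 to 0 saves 50 labor-hours but forfeits the deviator's share of the drop in the canal-maintenance pool: 0.54 × 50 = 27.00.
So the deviation gain is 50 − 27.00 = 23.00, and the fine must be at least 23.00 labor-hours to wipe it out.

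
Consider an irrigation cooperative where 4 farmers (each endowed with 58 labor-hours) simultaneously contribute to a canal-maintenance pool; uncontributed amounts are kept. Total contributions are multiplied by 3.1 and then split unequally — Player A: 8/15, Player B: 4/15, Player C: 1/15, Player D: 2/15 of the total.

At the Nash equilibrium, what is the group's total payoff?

Each unit j contributes comes back to j as 3.1 × (j's share), so j prefers to contribute only if that share exceeds 1/3.1 = 0.3226; otherwise keeping the unit dominates.
The only share above 0.3226 is Player A's 8/15, contributing 58; the remaining 3 contribute 0. Total contributed: 58.
The canal-maintenance pool pays out 3.1 × 58 = 179.80 in total (split across the unequal shares, but the aggregate is all that matters for the group sum).
The 3 free-riders keep 58 each, adding 174. Group total = 174 + 179.80 = 353.80.

353.80 labor-hours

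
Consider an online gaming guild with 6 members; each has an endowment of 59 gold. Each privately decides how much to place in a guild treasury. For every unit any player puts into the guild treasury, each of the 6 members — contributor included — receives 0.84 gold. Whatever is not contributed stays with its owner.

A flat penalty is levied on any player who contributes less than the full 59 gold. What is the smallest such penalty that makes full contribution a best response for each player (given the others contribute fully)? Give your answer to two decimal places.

9.44 gold

Given the others contribute fully, the best deviation is to contribute 0 (any partial contribution still incurs the fine and gives up units whose private return 0.84 is below 1).
Deviating from 59 to 0 saves 59 gold but forfeits the deviator's share of the drop in the guild treasury: 0.84 × 59 = 49.56.
So the deviation gain is 59 − 49.56 = 9.44, and the fine must be at least 9.44 gold to wipe it out.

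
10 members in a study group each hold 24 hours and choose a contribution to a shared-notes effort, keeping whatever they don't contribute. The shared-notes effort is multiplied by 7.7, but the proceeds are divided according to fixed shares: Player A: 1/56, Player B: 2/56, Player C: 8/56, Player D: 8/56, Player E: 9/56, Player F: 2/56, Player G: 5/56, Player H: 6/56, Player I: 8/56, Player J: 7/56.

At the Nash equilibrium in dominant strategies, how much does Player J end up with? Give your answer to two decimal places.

For player j, contributing a unit is worthwhile iff 7.7 × (j's share) ≥ 1, i.e. iff j's share is at least 0.1299.
Player C, Player D, Player E and Player I clear that bar, contributing 24 each; the remaining 6 contribute 0. Total contributed: 96.
Player J keeps 24 and receives 7.7 × 96 × 7/56 = 92.40 from the shared-notes effort, for a payoff of 116.40.

116.40 hours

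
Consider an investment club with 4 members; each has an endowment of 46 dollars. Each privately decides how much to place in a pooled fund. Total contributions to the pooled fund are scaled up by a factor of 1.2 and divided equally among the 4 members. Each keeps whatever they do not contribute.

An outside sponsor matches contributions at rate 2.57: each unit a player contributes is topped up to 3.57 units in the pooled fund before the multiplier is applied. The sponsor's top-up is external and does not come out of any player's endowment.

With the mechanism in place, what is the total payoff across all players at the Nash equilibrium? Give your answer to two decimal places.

788.26 dollars

Under the mechanism each unit contributed yields 1.2 × 3.57 / 4 = 1.0710 back to its contributor per unit of net cost, which exceeds 1, making full contribution the dominant choice for everyone.
So the Nash equilibrium is full contribution by all 4; the group earns 1.2 × 3.57 × 184 = 788.26.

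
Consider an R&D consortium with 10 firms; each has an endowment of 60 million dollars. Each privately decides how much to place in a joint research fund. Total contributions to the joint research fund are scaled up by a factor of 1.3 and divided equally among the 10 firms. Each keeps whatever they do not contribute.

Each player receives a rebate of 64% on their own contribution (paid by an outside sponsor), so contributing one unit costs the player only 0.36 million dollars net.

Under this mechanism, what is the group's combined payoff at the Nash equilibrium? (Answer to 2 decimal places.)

The effective private return is (1.3/10) / 0.36 = 0.3611, which is still under 1, so the mechanism doesn't change anyone's dominant strategy: zero contribution.
At the Nash equilibrium no one contributes; group total payoff = 10 × 60 = 600.

600.00 million dollars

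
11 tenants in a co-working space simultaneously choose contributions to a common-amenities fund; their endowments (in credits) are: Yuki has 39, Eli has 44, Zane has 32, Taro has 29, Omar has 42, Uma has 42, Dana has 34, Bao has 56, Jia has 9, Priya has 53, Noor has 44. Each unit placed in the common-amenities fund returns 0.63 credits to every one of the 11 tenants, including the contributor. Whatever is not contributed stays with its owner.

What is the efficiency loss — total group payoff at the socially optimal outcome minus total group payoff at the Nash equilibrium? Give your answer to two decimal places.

The private return per contributed unit is 0.63 < 1 for everyone, so the Nash equilibrium is zero contribution and the group total is Σ E_j = 39 + 44 + 32 + 29 + 42 + 42 + 34 + 56 + 9 + 53 + 44 = 424.
Each contributed unit returns 6.930 to the group, so the social optimum is full contribution by everyone: group total = 6.930 × 424 = 2938.32.
Efficiency loss = (6.930 − 1) × 424 = 2514.32.

2514.32 credits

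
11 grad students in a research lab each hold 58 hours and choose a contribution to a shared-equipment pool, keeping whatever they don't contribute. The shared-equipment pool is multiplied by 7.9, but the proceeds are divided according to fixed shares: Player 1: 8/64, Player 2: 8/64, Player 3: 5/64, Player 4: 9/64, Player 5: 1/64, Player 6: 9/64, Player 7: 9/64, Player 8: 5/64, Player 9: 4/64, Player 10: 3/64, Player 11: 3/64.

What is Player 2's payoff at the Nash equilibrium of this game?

229.83 hours

For player j, contributing a unit is worthwhile iff 7.9 × (j's share) ≥ 1, i.e. iff j's share is at least 0.1266.
Player 4, Player 6 and Player 7 are above the threshold, contributing 58 each; the remaining 8 contribute 0. Total contributed: 174.
Player 2 keeps 58 and receives 7.9 × 174 × 8/64 = 171.83 from the shared-equipment pool, for a payoff of 229.83.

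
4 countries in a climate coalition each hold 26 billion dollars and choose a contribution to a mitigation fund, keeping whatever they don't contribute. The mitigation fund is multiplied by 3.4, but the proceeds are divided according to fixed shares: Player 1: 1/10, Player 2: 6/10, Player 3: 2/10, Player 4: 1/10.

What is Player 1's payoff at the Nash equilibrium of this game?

For player j, contributing a unit is worthwhile iff 3.4 × (j's share) ≥ 1, i.e. iff j's share is at least 0.2941.
Player 2 alone (share 6/10) is above the threshold, contributing 26; the remaining 3 contribute 0. Total contributed: 26.
Player 1 keeps 26 and receives 3.4 × 26 × 1/10 = 8.84 from the mitigation fund, for a payoff of 34.84.

34.84 billion dollars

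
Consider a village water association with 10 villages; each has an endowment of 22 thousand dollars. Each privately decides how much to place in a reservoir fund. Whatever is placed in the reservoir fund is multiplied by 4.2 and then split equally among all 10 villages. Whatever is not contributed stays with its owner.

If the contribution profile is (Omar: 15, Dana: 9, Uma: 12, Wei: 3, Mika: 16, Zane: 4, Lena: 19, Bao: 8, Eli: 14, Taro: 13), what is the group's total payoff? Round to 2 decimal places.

581.60 thousand dollars

Total contributed: 15 + 9 + 12 + 3 + 16 + 4 + 19 + 8 + 14 + 13 = 113; total kept: 10 × 22 − 113 = 107.
The reservoir fund pays out 4.2 × 113 = 474.60 in aggregate.
Group total = 107 + 474.60 = 581.60.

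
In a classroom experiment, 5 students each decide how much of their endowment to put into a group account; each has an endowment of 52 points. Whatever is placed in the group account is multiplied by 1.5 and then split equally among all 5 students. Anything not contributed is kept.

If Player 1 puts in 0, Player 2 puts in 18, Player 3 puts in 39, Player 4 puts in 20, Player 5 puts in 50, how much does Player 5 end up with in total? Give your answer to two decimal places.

40.10 points

Total contributed: 0 + 18 + 39 + 20 + 50 = 127.
Each receives 1.5 × 127 / 5 = 38.10 from the group account.
Player 5 keeps 52 − 50 = 2, so Player 5's payoff is 2 + 38.10 = 40.10.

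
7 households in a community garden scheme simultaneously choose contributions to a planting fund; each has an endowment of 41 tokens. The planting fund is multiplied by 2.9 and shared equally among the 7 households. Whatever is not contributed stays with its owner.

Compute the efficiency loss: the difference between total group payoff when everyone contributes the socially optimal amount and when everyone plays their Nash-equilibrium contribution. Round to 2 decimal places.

545.30 tokens

Each contributed unit returns 2.9/7 = 0.4143 to its contributor — below 1 — so contributing 0 is dominant for every player. At the Nash equilibrium everyone keeps their 41, and the group total is 7 × 41 = 287.
Each contributed unit returns 2.900 to the group as a whole (0.4143 to each of 7 players), which exceeds 1, so the social optimum is full contribution: group total = 2.900 × 287 = 832.30.
Efficiency loss = 832.30 − 287 = 545.30.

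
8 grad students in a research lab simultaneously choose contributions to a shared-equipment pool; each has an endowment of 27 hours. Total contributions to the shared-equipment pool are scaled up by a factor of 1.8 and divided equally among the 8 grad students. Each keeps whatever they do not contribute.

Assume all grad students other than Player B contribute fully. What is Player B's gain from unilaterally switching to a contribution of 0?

20.93 hours

Switching from a contribution of 27 to 0 lets Player B keep an extra 27 hours, but lowers the shared-equipment pool by 27, which costs Player B their own share of that drop: 1.8/8 × 27 = 6.07.
Net gain = 27 − 6.07 = 20.93. The private return per contributed unit (0.2250) is below 1, so free-riding is indeed the best response regardless of what the others do.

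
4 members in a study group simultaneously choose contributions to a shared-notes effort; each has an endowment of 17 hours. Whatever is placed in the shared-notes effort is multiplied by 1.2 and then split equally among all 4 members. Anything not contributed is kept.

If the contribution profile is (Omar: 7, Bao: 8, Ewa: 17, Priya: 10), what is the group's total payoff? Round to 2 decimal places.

76.40 hours

Total contributed: 7 + 8 + 17 + 10 = 42; total kept: 4 × 17 − 42 = 26.
The shared-notes effort pays out 1.2 × 42 = 50.40 in aggregate.
Group total = 26 + 50.40 = 76.40.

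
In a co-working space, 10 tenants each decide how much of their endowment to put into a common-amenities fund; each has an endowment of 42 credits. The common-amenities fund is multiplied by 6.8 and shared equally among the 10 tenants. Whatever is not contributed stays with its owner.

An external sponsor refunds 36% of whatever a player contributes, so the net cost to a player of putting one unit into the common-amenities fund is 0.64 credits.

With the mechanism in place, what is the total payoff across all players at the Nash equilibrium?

3007.20 credits

With the mechanism, a contributed unit returns (6.8/10) / 0.64 = 1.0625 per unit of net cost to the contributor — now above 1 — so contributing fully is weakly dominant for every player.
At the Nash equilibrium everyone contributes 42. Group total payoff = 10 × (42 × 0.36 + 6.8 × 42) = 3007.20.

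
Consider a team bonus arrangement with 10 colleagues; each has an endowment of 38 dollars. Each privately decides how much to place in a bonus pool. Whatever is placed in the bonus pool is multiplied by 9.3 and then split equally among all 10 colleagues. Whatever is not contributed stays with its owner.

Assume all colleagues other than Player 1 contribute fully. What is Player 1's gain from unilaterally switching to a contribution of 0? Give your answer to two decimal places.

2.66 dollars

Switching from a contribution of 38 to 0 lets Player 1 keep an extra 38 dollars, but lowers the bonus pool by 38, which costs Player 1 their own share of that drop: 9.3/10 × 38 = 35.34.
Net gain = 38 − 35.34 = 2.66. The private return per contributed unit (0.9300) is below 1, so free-riding is indeed the best response regardless of what the others do.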